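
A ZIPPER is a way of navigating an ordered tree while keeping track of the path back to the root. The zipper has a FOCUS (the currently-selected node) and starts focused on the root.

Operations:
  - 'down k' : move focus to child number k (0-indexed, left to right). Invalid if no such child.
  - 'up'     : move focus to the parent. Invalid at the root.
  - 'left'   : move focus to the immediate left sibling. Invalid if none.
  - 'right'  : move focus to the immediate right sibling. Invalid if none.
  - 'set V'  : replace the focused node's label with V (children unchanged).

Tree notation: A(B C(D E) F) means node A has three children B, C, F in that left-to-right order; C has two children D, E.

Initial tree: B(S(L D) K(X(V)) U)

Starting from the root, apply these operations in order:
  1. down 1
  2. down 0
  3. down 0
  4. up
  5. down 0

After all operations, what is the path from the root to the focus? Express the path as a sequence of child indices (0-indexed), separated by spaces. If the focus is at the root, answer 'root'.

Step 1 (down 1): focus=K path=1 depth=1 children=['X'] left=['S'] right=['U'] parent=B
Step 2 (down 0): focus=X path=1/0 depth=2 children=['V'] left=[] right=[] parent=K
Step 3 (down 0): focus=V path=1/0/0 depth=3 children=[] left=[] right=[] parent=X
Step 4 (up): focus=X path=1/0 depth=2 children=['V'] left=[] right=[] parent=K
Step 5 (down 0): focus=V path=1/0/0 depth=3 children=[] left=[] right=[] parent=X

Answer: 1 0 0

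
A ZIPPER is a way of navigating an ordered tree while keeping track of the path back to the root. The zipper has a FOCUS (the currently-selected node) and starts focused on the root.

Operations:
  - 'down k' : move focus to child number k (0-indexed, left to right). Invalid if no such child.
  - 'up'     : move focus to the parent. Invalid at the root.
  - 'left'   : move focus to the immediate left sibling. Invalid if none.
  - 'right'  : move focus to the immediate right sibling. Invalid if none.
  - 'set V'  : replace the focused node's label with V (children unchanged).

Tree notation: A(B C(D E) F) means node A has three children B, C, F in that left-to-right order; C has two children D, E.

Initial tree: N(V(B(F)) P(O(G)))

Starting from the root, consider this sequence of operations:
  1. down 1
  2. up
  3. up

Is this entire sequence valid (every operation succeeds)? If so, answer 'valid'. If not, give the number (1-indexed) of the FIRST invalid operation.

Step 1 (down 1): focus=P path=1 depth=1 children=['O'] left=['V'] right=[] parent=N
Step 2 (up): focus=N path=root depth=0 children=['V', 'P'] (at root)
Step 3 (up): INVALID

Answer: 3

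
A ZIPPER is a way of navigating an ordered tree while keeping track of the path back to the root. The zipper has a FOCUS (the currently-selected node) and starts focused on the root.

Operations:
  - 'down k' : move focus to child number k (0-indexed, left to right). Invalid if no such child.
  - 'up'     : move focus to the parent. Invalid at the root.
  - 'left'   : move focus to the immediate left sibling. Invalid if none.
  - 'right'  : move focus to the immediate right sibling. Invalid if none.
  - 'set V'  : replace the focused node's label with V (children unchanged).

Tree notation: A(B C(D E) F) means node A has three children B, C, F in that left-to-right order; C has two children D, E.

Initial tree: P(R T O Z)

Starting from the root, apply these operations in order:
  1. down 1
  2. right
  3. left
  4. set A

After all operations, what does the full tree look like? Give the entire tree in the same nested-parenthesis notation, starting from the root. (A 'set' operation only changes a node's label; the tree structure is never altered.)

Step 1 (down 1): focus=T path=1 depth=1 children=[] left=['R'] right=['O', 'Z'] parent=P
Step 2 (right): focus=O path=2 depth=1 children=[] left=['R', 'T'] right=['Z'] parent=P
Step 3 (left): focus=T path=1 depth=1 children=[] left=['R'] right=['O', 'Z'] parent=P
Step 4 (set A): focus=A path=1 depth=1 children=[] left=['R'] right=['O', 'Z'] parent=P

Answer: P(R A O Z)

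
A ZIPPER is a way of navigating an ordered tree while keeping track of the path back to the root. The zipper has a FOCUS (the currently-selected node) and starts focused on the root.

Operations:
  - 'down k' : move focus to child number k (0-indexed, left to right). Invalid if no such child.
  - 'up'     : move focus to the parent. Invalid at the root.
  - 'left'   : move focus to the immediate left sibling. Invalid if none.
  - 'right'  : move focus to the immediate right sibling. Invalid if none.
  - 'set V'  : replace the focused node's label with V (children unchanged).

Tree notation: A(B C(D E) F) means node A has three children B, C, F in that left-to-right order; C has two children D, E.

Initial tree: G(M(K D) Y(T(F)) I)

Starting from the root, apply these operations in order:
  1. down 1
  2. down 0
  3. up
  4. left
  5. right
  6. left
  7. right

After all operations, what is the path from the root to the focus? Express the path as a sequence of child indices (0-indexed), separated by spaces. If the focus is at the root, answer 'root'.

Answer: 1

Derivation:
Step 1 (down 1): focus=Y path=1 depth=1 children=['T'] left=['M'] right=['I'] parent=G
Step 2 (down 0): focus=T path=1/0 depth=2 children=['F'] left=[] right=[] parent=Y
Step 3 (up): focus=Y path=1 depth=1 children=['T'] left=['M'] right=['I'] parent=G
Step 4 (left): focus=M path=0 depth=1 children=['K', 'D'] left=[] right=['Y', 'I'] parent=G
Step 5 (right): focus=Y path=1 depth=1 children=['T'] left=['M'] right=['I'] parent=G
Step 6 (left): focus=M path=0 depth=1 children=['K', 'D'] left=[] right=['Y', 'I'] parent=G
Step 7 (right): focus=Y path=1 depth=1 children=['T'] left=['M'] right=['I'] parent=G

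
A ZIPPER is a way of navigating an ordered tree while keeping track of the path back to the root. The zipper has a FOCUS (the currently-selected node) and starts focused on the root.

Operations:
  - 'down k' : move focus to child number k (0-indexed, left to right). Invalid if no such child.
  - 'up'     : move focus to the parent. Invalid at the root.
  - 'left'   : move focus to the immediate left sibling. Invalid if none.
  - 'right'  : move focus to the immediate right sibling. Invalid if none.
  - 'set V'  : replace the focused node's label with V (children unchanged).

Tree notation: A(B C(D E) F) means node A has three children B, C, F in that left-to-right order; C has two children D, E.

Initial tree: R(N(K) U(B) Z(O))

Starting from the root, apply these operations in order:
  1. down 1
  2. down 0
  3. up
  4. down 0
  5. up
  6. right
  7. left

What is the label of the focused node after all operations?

Step 1 (down 1): focus=U path=1 depth=1 children=['B'] left=['N'] right=['Z'] parent=R
Step 2 (down 0): focus=B path=1/0 depth=2 children=[] left=[] right=[] parent=U
Step 3 (up): focus=U path=1 depth=1 children=['B'] left=['N'] right=['Z'] parent=R
Step 4 (down 0): focus=B path=1/0 depth=2 children=[] left=[] right=[] parent=U
Step 5 (up): focus=U path=1 depth=1 children=['B'] left=['N'] right=['Z'] parent=R
Step 6 (right): focus=Z path=2 depth=1 children=['O'] left=['N', 'U'] right=[] parent=R
Step 7 (left): focus=U path=1 depth=1 children=['B'] left=['N'] right=['Z'] parent=R

Answer: U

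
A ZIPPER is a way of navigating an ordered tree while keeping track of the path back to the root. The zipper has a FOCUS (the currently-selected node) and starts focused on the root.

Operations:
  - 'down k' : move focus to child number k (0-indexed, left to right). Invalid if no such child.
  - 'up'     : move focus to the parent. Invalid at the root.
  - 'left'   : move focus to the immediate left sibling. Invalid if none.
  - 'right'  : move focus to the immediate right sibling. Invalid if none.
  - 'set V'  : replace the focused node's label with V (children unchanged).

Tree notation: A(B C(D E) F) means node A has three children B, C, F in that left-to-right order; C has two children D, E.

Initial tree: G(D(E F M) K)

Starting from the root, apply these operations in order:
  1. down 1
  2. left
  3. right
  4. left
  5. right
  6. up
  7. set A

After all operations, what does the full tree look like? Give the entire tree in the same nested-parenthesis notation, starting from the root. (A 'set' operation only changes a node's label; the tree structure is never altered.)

Step 1 (down 1): focus=K path=1 depth=1 children=[] left=['D'] right=[] parent=G
Step 2 (left): focus=D path=0 depth=1 children=['E', 'F', 'M'] left=[] right=['K'] parent=G
Step 3 (right): focus=K path=1 depth=1 children=[] left=['D'] right=[] parent=G
Step 4 (left): focus=D path=0 depth=1 children=['E', 'F', 'M'] left=[] right=['K'] parent=G
Step 5 (right): focus=K path=1 depth=1 children=[] left=['D'] right=[] parent=G
Step 6 (up): focus=G path=root depth=0 children=['D', 'K'] (at root)
Step 7 (set A): focus=A path=root depth=0 children=['D', 'K'] (at root)

Answer: A(D(E F M) K)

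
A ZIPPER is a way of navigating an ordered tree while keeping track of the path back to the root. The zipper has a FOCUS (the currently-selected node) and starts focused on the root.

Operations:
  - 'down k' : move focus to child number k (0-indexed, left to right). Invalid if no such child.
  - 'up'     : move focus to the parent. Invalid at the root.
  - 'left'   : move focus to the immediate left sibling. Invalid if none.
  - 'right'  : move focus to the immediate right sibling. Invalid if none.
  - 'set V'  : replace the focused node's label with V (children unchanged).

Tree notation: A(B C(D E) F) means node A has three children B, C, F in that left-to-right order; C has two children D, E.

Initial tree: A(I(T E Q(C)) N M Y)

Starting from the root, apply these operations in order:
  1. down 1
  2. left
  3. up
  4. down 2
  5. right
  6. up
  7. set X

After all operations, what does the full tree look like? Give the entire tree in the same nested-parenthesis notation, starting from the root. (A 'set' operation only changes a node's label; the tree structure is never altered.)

Step 1 (down 1): focus=N path=1 depth=1 children=[] left=['I'] right=['M', 'Y'] parent=A
Step 2 (left): focus=I path=0 depth=1 children=['T', 'E', 'Q'] left=[] right=['N', 'M', 'Y'] parent=A
Step 3 (up): focus=A path=root depth=0 children=['I', 'N', 'M', 'Y'] (at root)
Step 4 (down 2): focus=M path=2 depth=1 children=[] left=['I', 'N'] right=['Y'] parent=A
Step 5 (right): focus=Y path=3 depth=1 children=[] left=['I', 'N', 'M'] right=[] parent=A
Step 6 (up): focus=A path=root depth=0 children=['I', 'N', 'M', 'Y'] (at root)
Step 7 (set X): focus=X path=root depth=0 children=['I', 'N', 'M', 'Y'] (at root)

Answer: X(I(T E Q(C)) N M Y)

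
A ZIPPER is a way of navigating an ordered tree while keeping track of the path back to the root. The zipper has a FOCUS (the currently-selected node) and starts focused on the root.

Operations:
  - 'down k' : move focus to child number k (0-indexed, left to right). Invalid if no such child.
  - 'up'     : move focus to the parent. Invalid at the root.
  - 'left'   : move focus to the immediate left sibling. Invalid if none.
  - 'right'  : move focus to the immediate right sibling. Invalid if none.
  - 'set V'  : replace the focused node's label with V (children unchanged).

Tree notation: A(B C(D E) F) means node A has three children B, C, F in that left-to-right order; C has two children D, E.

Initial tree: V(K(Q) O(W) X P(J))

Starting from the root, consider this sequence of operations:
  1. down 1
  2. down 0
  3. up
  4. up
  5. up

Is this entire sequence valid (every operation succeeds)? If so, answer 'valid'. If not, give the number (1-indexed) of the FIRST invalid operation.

Answer: 5

Derivation:
Step 1 (down 1): focus=O path=1 depth=1 children=['W'] left=['K'] right=['X', 'P'] parent=V
Step 2 (down 0): focus=W path=1/0 depth=2 children=[] left=[] right=[] parent=O
Step 3 (up): focus=O path=1 depth=1 children=['W'] left=['K'] right=['X', 'P'] parent=V
Step 4 (up): focus=V path=root depth=0 children=['K', 'O', 'X', 'P'] (at root)
Step 5 (up): INVALID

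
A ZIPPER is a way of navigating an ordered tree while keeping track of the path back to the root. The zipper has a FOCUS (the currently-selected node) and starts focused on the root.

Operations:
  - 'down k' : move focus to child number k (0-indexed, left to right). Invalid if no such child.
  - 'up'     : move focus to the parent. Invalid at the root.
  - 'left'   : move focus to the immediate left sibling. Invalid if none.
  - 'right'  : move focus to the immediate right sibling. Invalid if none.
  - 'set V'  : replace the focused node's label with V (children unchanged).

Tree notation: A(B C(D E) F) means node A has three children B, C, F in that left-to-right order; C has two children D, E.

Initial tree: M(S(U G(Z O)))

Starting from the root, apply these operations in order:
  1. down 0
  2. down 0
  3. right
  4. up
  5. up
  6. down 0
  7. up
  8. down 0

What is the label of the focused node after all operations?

Step 1 (down 0): focus=S path=0 depth=1 children=['U', 'G'] left=[] right=[] parent=M
Step 2 (down 0): focus=U path=0/0 depth=2 children=[] left=[] right=['G'] parent=S
Step 3 (right): focus=G path=0/1 depth=2 children=['Z', 'O'] left=['U'] right=[] parent=S
Step 4 (up): focus=S path=0 depth=1 children=['U', 'G'] left=[] right=[] parent=M
Step 5 (up): focus=M path=root depth=0 children=['S'] (at root)
Step 6 (down 0): focus=S path=0 depth=1 children=['U', 'G'] left=[] right=[] parent=M
Step 7 (up): focus=M path=root depth=0 children=['S'] (at root)
Step 8 (down 0): focus=S path=0 depth=1 children=['U', 'G'] left=[] right=[] parent=M

Answer: S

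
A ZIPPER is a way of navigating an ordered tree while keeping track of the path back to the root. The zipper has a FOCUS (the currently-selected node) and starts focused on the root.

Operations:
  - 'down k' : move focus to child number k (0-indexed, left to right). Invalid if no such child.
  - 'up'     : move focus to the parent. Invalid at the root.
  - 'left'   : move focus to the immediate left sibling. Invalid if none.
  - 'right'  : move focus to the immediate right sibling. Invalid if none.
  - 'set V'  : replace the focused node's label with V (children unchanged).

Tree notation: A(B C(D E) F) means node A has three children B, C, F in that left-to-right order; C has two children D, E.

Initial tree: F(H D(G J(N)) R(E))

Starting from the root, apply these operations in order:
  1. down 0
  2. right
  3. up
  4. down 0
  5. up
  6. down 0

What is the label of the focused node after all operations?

Answer: H

Derivation:
Step 1 (down 0): focus=H path=0 depth=1 children=[] left=[] right=['D', 'R'] parent=F
Step 2 (right): focus=D path=1 depth=1 children=['G', 'J'] left=['H'] right=['R'] parent=F
Step 3 (up): focus=F path=root depth=0 children=['H', 'D', 'R'] (at root)
Step 4 (down 0): focus=H path=0 depth=1 children=[] left=[] right=['D', 'R'] parent=F
Step 5 (up): focus=F path=root depth=0 children=['H', 'D', 'R'] (at root)
Step 6 (down 0): focus=H path=0 depth=1 children=[] left=[] right=['D', 'R'] parent=F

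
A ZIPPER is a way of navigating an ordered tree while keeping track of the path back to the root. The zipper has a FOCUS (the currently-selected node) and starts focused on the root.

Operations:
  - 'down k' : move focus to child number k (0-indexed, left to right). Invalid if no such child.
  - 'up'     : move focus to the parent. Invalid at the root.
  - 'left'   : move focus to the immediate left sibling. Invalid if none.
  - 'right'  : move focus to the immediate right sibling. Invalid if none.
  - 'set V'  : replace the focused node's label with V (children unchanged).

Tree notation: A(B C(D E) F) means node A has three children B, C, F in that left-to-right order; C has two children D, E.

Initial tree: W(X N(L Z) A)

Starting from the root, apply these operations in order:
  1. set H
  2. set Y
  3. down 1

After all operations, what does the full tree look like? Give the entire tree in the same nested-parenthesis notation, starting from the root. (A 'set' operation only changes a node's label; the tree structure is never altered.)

Step 1 (set H): focus=H path=root depth=0 children=['X', 'N', 'A'] (at root)
Step 2 (set Y): focus=Y path=root depth=0 children=['X', 'N', 'A'] (at root)
Step 3 (down 1): focus=N path=1 depth=1 children=['L', 'Z'] left=['X'] right=['A'] parent=Y

Answer: Y(X N(L Z) A)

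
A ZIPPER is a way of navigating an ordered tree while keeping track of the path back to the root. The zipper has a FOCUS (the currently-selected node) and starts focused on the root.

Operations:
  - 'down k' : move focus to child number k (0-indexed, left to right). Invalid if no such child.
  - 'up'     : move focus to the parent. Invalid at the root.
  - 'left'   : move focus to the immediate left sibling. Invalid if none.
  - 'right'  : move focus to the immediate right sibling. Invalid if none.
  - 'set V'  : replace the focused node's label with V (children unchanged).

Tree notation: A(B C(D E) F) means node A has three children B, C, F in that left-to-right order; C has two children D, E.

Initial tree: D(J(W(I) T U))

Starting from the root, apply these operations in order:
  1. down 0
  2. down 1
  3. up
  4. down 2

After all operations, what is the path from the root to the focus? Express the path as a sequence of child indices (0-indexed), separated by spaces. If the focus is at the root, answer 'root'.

Step 1 (down 0): focus=J path=0 depth=1 children=['W', 'T', 'U'] left=[] right=[] parent=D
Step 2 (down 1): focus=T path=0/1 depth=2 children=[] left=['W'] right=['U'] parent=J
Step 3 (up): focus=J path=0 depth=1 children=['W', 'T', 'U'] left=[] right=[] parent=D
Step 4 (down 2): focus=U path=0/2 depth=2 children=[] left=['W', 'T'] right=[] parent=J

Answer: 0 2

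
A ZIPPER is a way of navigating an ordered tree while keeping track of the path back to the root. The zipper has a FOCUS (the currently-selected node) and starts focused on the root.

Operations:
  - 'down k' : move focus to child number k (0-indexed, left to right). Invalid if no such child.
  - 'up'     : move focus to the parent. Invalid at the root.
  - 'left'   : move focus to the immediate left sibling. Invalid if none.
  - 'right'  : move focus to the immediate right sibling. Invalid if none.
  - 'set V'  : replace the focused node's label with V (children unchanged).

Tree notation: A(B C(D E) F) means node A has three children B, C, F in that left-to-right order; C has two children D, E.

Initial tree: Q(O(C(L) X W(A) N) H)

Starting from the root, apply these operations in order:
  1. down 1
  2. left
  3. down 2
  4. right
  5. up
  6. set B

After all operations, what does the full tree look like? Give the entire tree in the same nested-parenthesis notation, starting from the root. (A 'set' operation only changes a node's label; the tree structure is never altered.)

Answer: Q(B(C(L) X W(A) N) H)

Derivation:
Step 1 (down 1): focus=H path=1 depth=1 children=[] left=['O'] right=[] parent=Q
Step 2 (left): focus=O path=0 depth=1 children=['C', 'X', 'W', 'N'] left=[] right=['H'] parent=Q
Step 3 (down 2): focus=W path=0/2 depth=2 children=['A'] left=['C', 'X'] right=['N'] parent=O
Step 4 (right): focus=N path=0/3 depth=2 children=[] left=['C', 'X', 'W'] right=[] parent=O
Step 5 (up): focus=O path=0 depth=1 children=['C', 'X', 'W', 'N'] left=[] right=['H'] parent=Q
Step 6 (set B): focus=B path=0 depth=1 children=['C', 'X', 'W', 'N'] left=[] right=['H'] parent=Q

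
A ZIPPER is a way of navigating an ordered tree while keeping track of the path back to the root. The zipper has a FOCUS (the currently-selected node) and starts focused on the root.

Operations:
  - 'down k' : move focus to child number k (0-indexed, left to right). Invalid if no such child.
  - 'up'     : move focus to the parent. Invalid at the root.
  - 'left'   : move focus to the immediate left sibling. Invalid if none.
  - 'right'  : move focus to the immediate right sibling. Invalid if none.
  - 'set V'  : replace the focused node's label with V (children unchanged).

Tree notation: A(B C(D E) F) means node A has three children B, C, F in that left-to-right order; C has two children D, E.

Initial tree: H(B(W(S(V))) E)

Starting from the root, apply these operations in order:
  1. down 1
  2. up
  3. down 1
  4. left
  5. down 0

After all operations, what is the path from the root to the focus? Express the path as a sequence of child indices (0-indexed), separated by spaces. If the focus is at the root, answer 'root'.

Step 1 (down 1): focus=E path=1 depth=1 children=[] left=['B'] right=[] parent=H
Step 2 (up): focus=H path=root depth=0 children=['B', 'E'] (at root)
Step 3 (down 1): focus=E path=1 depth=1 children=[] left=['B'] right=[] parent=H
Step 4 (left): focus=B path=0 depth=1 children=['W'] left=[] right=['E'] parent=H
Step 5 (down 0): focus=W path=0/0 depth=2 children=['S'] left=[] right=[] parent=B

Answer: 0 0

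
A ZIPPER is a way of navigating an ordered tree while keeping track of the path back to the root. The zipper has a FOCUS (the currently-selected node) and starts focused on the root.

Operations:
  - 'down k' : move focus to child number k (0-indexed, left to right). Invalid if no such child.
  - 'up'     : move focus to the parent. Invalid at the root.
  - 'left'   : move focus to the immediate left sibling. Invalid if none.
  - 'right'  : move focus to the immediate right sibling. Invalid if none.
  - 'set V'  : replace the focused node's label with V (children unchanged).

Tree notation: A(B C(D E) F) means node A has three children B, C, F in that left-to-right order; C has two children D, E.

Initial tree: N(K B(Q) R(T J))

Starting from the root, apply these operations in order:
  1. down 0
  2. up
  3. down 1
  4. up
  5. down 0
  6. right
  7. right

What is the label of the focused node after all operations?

Answer: R

Derivation:
Step 1 (down 0): focus=K path=0 depth=1 children=[] left=[] right=['B', 'R'] parent=N
Step 2 (up): focus=N path=root depth=0 children=['K', 'B', 'R'] (at root)
Step 3 (down 1): focus=B path=1 depth=1 children=['Q'] left=['K'] right=['R'] parent=N
Step 4 (up): focus=N path=root depth=0 children=['K', 'B', 'R'] (at root)
Step 5 (down 0): focus=K path=0 depth=1 children=[] left=[] right=['B', 'R'] parent=N
Step 6 (right): focus=B path=1 depth=1 children=['Q'] left=['K'] right=['R'] parent=N
Step 7 (right): focus=R path=2 depth=1 children=['T', 'J'] left=['K', 'B'] right=[] parent=N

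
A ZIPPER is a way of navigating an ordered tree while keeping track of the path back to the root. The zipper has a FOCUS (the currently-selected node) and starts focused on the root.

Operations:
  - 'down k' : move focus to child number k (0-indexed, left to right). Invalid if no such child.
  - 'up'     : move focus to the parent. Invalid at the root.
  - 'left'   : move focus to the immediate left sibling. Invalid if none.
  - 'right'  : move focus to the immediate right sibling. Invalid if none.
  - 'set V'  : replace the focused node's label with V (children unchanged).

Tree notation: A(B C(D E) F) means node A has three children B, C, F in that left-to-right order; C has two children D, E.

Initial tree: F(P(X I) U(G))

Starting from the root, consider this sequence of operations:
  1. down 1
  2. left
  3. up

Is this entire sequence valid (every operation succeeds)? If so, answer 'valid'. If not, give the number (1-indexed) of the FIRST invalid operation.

Answer: valid

Derivation:
Step 1 (down 1): focus=U path=1 depth=1 children=['G'] left=['P'] right=[] parent=F
Step 2 (left): focus=P path=0 depth=1 children=['X', 'I'] left=[] right=['U'] parent=F
Step 3 (up): focus=F path=root depth=0 children=['P', 'U'] (at root)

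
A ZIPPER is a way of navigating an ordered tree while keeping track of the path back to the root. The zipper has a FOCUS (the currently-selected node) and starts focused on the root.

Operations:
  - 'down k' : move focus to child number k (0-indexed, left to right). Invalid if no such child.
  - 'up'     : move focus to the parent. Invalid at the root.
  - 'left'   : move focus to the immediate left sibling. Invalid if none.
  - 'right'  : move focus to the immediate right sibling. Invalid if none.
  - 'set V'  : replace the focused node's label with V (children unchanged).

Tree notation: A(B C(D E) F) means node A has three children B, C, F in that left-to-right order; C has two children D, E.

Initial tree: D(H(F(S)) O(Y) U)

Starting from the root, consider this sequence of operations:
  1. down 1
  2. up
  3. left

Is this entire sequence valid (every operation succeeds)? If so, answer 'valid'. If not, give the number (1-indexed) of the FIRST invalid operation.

Answer: 3

Derivation:
Step 1 (down 1): focus=O path=1 depth=1 children=['Y'] left=['H'] right=['U'] parent=D
Step 2 (up): focus=D path=root depth=0 children=['H', 'O', 'U'] (at root)
Step 3 (left): INVALID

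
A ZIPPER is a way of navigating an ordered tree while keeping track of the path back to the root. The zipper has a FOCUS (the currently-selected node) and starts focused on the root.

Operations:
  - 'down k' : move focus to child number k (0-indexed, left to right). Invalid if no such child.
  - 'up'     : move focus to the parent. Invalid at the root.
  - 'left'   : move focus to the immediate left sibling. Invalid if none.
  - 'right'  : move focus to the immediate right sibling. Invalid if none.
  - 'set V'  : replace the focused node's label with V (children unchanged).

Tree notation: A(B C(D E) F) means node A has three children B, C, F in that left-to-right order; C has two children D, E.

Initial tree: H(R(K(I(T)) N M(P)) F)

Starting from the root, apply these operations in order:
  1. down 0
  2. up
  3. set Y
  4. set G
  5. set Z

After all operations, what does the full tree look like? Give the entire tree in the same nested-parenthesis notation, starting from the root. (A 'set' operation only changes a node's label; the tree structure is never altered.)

Step 1 (down 0): focus=R path=0 depth=1 children=['K', 'N', 'M'] left=[] right=['F'] parent=H
Step 2 (up): focus=H path=root depth=0 children=['R', 'F'] (at root)
Step 3 (set Y): focus=Y path=root depth=0 children=['R', 'F'] (at root)
Step 4 (set G): focus=G path=root depth=0 children=['R', 'F'] (at root)
Step 5 (set Z): focus=Z path=root depth=0 children=['R', 'F'] (at root)

Answer: Z(R(K(I(T)) N M(P)) F)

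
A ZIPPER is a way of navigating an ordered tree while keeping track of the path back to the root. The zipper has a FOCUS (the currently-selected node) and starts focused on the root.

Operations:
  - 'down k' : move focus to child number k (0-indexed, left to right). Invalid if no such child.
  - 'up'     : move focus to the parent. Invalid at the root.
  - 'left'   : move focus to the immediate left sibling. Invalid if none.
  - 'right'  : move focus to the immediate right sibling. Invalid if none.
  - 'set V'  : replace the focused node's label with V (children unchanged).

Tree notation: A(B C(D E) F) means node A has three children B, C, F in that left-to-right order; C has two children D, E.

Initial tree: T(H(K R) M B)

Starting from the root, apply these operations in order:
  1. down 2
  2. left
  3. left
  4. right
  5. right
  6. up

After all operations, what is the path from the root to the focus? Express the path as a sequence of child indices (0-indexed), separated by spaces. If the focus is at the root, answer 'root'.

Answer: root

Derivation:
Step 1 (down 2): focus=B path=2 depth=1 children=[] left=['H', 'M'] right=[] parent=T
Step 2 (left): focus=M path=1 depth=1 children=[] left=['H'] right=['B'] parent=T
Step 3 (left): focus=H path=0 depth=1 children=['K', 'R'] left=[] right=['M', 'B'] parent=T
Step 4 (right): focus=M path=1 depth=1 children=[] left=['H'] right=['B'] parent=T
Step 5 (right): focus=B path=2 depth=1 children=[] left=['H', 'M'] right=[] parent=T
Step 6 (up): focus=T path=root depth=0 children=['H', 'M', 'B'] (at root)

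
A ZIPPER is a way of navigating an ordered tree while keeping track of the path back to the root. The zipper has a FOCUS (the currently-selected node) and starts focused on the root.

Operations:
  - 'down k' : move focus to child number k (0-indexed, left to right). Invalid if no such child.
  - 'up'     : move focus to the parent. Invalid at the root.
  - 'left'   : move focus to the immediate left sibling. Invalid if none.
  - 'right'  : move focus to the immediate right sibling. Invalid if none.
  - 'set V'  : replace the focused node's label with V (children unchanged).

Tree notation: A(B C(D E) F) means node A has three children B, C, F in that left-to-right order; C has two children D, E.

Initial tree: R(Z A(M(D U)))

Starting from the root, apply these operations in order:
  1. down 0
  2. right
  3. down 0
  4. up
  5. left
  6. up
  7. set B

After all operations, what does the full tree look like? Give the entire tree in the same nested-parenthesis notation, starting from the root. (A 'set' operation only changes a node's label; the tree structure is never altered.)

Step 1 (down 0): focus=Z path=0 depth=1 children=[] left=[] right=['A'] parent=R
Step 2 (right): focus=A path=1 depth=1 children=['M'] left=['Z'] right=[] parent=R
Step 3 (down 0): focus=M path=1/0 depth=2 children=['D', 'U'] left=[] right=[] parent=A
Step 4 (up): focus=A path=1 depth=1 children=['M'] left=['Z'] right=[] parent=R
Step 5 (left): focus=Z path=0 depth=1 children=[] left=[] right=['A'] parent=R
Step 6 (up): focus=R path=root depth=0 children=['Z', 'A'] (at root)
Step 7 (set B): focus=B path=root depth=0 children=['Z', 'A'] (at root)

Answer: B(Z A(M(D U)))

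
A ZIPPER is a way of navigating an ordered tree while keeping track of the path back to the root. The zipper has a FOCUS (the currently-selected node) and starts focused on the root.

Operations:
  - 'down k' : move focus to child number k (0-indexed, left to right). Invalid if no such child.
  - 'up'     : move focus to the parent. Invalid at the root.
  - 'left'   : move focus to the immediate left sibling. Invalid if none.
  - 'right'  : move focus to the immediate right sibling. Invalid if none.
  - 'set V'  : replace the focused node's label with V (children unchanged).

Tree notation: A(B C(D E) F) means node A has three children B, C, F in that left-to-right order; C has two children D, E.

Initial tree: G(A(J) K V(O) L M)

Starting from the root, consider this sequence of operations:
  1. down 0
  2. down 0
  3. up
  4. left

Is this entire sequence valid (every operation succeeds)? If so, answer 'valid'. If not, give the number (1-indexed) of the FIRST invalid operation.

Answer: 4

Derivation:
Step 1 (down 0): focus=A path=0 depth=1 children=['J'] left=[] right=['K', 'V', 'L', 'M'] parent=G
Step 2 (down 0): focus=J path=0/0 depth=2 children=[] left=[] right=[] parent=A
Step 3 (up): focus=A path=0 depth=1 children=['J'] left=[] right=['K', 'V', 'L', 'M'] parent=G
Step 4 (left): INVALID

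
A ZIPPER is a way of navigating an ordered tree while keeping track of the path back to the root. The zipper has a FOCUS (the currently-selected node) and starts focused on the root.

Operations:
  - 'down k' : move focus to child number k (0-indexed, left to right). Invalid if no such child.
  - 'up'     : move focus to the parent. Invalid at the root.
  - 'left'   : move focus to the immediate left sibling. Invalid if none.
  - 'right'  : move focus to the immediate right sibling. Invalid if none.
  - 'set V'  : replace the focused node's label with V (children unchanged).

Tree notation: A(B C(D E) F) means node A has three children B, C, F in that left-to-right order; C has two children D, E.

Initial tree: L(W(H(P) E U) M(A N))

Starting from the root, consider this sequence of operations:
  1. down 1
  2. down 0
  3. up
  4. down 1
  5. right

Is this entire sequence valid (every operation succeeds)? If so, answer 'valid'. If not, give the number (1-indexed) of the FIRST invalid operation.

Step 1 (down 1): focus=M path=1 depth=1 children=['A', 'N'] left=['W'] right=[] parent=L
Step 2 (down 0): focus=A path=1/0 depth=2 children=[] left=[] right=['N'] parent=M
Step 3 (up): focus=M path=1 depth=1 children=['A', 'N'] left=['W'] right=[] parent=L
Step 4 (down 1): focus=N path=1/1 depth=2 children=[] left=['A'] right=[] parent=M
Step 5 (right): INVALID

Answer: 5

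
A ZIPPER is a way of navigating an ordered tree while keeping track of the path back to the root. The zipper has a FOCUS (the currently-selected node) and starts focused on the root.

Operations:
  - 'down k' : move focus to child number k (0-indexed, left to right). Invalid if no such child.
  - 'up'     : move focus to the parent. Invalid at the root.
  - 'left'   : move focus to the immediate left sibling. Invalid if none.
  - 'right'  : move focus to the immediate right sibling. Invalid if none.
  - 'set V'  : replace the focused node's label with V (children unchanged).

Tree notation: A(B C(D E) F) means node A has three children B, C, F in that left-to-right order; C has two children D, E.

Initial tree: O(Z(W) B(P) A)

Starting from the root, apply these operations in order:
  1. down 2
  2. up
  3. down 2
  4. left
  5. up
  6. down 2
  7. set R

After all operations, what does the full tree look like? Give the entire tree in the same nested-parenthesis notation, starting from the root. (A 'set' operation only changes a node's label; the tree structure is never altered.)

Answer: O(Z(W) B(P) R)

Derivation:
Step 1 (down 2): focus=A path=2 depth=1 children=[] left=['Z', 'B'] right=[] parent=O
Step 2 (up): focus=O path=root depth=0 children=['Z', 'B', 'A'] (at root)
Step 3 (down 2): focus=A path=2 depth=1 children=[] left=['Z', 'B'] right=[] parent=O
Step 4 (left): focus=B path=1 depth=1 children=['P'] left=['Z'] right=['A'] parent=O
Step 5 (up): focus=O path=root depth=0 children=['Z', 'B', 'A'] (at root)
Step 6 (down 2): focus=A path=2 depth=1 children=[] left=['Z', 'B'] right=[] parent=O
Step 7 (set R): focus=R path=2 depth=1 children=[] left=['Z', 'B'] right=[] parent=O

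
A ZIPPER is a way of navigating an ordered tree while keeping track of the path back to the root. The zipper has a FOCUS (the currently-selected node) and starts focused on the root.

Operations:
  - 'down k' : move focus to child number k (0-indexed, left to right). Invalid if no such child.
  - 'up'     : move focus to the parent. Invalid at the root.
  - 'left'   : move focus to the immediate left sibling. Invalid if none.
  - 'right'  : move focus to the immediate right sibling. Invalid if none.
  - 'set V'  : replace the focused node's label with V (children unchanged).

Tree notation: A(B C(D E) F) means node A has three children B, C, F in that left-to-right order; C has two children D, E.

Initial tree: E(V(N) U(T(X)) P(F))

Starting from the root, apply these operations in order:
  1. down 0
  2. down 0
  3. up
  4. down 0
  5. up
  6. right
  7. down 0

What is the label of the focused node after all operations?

Step 1 (down 0): focus=V path=0 depth=1 children=['N'] left=[] right=['U', 'P'] parent=E
Step 2 (down 0): focus=N path=0/0 depth=2 children=[] left=[] right=[] parent=V
Step 3 (up): focus=V path=0 depth=1 children=['N'] left=[] right=['U', 'P'] parent=E
Step 4 (down 0): focus=N path=0/0 depth=2 children=[] left=[] right=[] parent=V
Step 5 (up): focus=V path=0 depth=1 children=['N'] left=[] right=['U', 'P'] parent=E
Step 6 (right): focus=U path=1 depth=1 children=['T'] left=['V'] right=['P'] parent=E
Step 7 (down 0): focus=T path=1/0 depth=2 children=['X'] left=[] right=[] parent=U

Answer: T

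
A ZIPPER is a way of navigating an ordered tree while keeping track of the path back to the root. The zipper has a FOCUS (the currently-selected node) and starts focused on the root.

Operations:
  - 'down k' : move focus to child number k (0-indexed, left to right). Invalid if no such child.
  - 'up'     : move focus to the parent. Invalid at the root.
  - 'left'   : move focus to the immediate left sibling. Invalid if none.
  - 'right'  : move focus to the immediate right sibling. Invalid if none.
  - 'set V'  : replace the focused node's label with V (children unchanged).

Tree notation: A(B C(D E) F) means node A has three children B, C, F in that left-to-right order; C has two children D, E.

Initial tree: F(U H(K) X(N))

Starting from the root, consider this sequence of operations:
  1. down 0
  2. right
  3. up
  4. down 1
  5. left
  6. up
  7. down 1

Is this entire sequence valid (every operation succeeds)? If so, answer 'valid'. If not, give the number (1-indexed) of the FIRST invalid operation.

Step 1 (down 0): focus=U path=0 depth=1 children=[] left=[] right=['H', 'X'] parent=F
Step 2 (right): focus=H path=1 depth=1 children=['K'] left=['U'] right=['X'] parent=F
Step 3 (up): focus=F path=root depth=0 children=['U', 'H', 'X'] (at root)
Step 4 (down 1): focus=H path=1 depth=1 children=['K'] left=['U'] right=['X'] parent=F
Step 5 (left): focus=U path=0 depth=1 children=[] left=[] right=['H', 'X'] parent=F
Step 6 (up): focus=F path=root depth=0 children=['U', 'H', 'X'] (at root)
Step 7 (down 1): focus=H path=1 depth=1 children=['K'] left=['U'] right=['X'] parent=F

Answer: valid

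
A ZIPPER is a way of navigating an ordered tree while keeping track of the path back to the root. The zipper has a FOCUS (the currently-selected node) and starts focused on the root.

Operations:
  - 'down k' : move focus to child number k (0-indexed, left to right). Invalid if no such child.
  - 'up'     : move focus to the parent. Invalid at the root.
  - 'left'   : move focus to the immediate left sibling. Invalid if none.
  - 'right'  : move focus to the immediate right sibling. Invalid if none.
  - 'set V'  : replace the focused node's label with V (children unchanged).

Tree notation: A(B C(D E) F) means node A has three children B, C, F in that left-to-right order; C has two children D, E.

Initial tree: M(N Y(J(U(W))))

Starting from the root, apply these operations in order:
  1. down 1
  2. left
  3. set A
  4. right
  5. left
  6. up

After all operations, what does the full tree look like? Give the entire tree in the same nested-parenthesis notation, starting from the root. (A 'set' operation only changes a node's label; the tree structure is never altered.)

Answer: M(A Y(J(U(W))))

Derivation:
Step 1 (down 1): focus=Y path=1 depth=1 children=['J'] left=['N'] right=[] parent=M
Step 2 (left): focus=N path=0 depth=1 children=[] left=[] right=['Y'] parent=M
Step 3 (set A): focus=A path=0 depth=1 children=[] left=[] right=['Y'] parent=M
Step 4 (right): focus=Y path=1 depth=1 children=['J'] left=['A'] right=[] parent=M
Step 5 (left): focus=A path=0 depth=1 children=[] left=[] right=['Y'] parent=M
Step 6 (up): focus=M path=root depth=0 children=['A', 'Y'] (at root)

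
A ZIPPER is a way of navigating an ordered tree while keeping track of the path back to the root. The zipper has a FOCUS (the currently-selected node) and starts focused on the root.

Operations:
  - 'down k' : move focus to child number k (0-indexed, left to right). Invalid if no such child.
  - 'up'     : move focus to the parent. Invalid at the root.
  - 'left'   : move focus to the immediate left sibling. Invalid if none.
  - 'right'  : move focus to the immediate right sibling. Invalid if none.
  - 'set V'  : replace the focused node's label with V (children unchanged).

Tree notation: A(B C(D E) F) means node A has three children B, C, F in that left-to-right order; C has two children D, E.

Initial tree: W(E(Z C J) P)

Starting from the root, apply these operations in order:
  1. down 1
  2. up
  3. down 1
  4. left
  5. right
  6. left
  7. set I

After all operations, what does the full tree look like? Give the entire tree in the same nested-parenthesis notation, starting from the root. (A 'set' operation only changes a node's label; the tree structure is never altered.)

Step 1 (down 1): focus=P path=1 depth=1 children=[] left=['E'] right=[] parent=W
Step 2 (up): focus=W path=root depth=0 children=['E', 'P'] (at root)
Step 3 (down 1): focus=P path=1 depth=1 children=[] left=['E'] right=[] parent=W
Step 4 (left): focus=E path=0 depth=1 children=['Z', 'C', 'J'] left=[] right=['P'] parent=W
Step 5 (right): focus=P path=1 depth=1 children=[] left=['E'] right=[] parent=W
Step 6 (left): focus=E path=0 depth=1 children=['Z', 'C', 'J'] left=[] right=['P'] parent=W
Step 7 (set I): focus=I path=0 depth=1 children=['Z', 'C', 'J'] left=[] right=['P'] parent=W

Answer: W(I(Z C J) P)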